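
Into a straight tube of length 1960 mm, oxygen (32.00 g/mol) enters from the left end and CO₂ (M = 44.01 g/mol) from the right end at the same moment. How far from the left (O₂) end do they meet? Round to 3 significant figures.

Graham's law gives d_O₂/d_CO₂ = rate_O₂/rate_CO₂ = √(M_CO₂/M_O₂) = √(44.01/32.00) = 1.173.
With d_O₂ + d_CO₂ = 1960 mm, d_CO₂ = 1960/(1 + 1.173) = 902.1 mm.
d_O₂ = 1960 − 902.1 = 1060 mm.

1060 mm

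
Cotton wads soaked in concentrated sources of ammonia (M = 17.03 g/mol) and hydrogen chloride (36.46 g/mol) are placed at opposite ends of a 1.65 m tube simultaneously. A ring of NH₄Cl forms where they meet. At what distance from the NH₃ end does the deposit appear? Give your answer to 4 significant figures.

0.9801 m

In equal time, each gas travels a distance ∝ its rate ∝ 1/√M, so d_NH₃/d_HCl = √(M_HCl/M_NH₃) = √(36.46/17.03) = 1.463.
With d_NH₃ + d_HCl = 1.65 m, d_HCl = 1.65/(1 + 1.463) = 0.6699 m.
d_NH₃ = 1.65 − 0.6699 = 0.9801 m.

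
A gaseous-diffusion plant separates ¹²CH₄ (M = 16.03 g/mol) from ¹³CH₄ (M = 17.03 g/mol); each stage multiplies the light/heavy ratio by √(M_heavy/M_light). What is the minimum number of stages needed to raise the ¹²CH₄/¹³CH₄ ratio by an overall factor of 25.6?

108

Per stage α = (17.03/16.03)^(1/2) = 1.06238^0.5, giving ln α = 0.03026.
Need α^N ≥ 25.6 ⇒ N ≥ ln(25.6) / ln α = 3.243 / 0.03026 = 107.17.
So at least 108 stages are needed.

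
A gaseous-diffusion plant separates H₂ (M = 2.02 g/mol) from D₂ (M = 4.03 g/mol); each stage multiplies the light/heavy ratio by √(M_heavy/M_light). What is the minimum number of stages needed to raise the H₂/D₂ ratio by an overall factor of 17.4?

Per stage α = (4.03/2.02)^(1/2) = 1.99505^0.5, giving ln α = 0.3453.
Need α^N ≥ 17.4 ⇒ N ≥ ln(17.4) / ln α = 2.856 / 0.3453 = 8.27.
So at least 9 stages are needed.

9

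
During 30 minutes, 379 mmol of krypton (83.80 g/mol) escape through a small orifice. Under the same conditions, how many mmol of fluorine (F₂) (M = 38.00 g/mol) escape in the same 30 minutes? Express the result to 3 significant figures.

From Graham's law, rate_F₂/rate_Kr = √(M_Kr/M_F₂) = √(83.80/38.00) = √2.205 = 1.485.
So the amount for F₂ is 379 × 1.485 = 563 mmol.

563 mmol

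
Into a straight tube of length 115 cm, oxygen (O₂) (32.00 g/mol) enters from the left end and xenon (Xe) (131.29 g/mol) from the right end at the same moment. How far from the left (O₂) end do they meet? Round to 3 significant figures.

77.0 cm

In equal time, each gas travels a distance ∝ its rate ∝ 1/√M, so d_O₂/d_Xe = √(M_Xe/M_O₂) = √(131.29/32.00) = 2.026.
With d_O₂ + d_Xe = 115 cm, d_Xe = 115/(1 + 2.026) = 38.01 cm.
d_O₂ = 115 − 38.01 = 77.0 cm.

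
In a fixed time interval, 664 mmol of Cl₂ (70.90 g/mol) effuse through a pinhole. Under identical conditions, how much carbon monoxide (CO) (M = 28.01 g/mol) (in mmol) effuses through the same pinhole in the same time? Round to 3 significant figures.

From Graham's law, rate_CO/rate_Cl₂ = √(M_Cl₂/M_CO) = √(70.90/28.01) = √2.531 = 1.591.
So the amount for CO is 664 × 1.591 = 1060 mmol.

1060 mmol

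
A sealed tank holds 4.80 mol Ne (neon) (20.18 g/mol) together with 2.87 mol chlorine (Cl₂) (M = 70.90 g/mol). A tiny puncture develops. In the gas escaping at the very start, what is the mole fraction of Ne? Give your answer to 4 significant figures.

0.7582

Each component's effusion rate ∝ (its partial pressure)·(1/√M) ∝ n_i/√M_i.
Mole fraction of Ne in the effusate = (n_Ne/√M_Ne) / (n_Ne/√M_Ne + n_Cl₂/√M_Cl₂)
= (4.80/√20.18) / (4.80/√20.18 + 2.87/√70.90) = 1.069/(1.069 + 0.3408) = 0.7582.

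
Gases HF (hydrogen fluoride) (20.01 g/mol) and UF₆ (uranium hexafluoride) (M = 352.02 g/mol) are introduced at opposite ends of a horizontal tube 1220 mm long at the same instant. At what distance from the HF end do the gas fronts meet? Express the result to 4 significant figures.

985.1 mm

The fronts meet when d_HF + d_UF₆ = L with d_HF/d_UF₆ = √(M_UF₆/M_HF) (Graham's law). Here √(M_UF₆/M_HF) = √(352.02/20.01) = 4.194.
With d_HF + d_UF₆ = 1220 mm, d_UF₆ = 1220/(1 + 4.194) = 234.9 mm.
d_HF = 1220 − 234.9 = 985.1 mm.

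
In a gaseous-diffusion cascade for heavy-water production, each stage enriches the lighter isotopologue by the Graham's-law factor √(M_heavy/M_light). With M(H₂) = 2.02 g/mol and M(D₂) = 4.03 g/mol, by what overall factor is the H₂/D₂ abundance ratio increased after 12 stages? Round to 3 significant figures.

63.1

Overall factor = α^12 with α = √(4.03/2.02), i.e. (4.03/2.02)^(12/2).
= 1.99505^6 = 63.1.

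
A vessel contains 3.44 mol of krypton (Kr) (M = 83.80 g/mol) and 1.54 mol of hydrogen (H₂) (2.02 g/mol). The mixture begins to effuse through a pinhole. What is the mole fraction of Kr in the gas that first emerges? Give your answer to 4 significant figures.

Effusion rate of each component ∝ n_i/√M_i (partial pressure × 1/√M).
Mole fraction of Kr in the effusate = (n_Kr/√M_Kr) / (n_Kr/√M_Kr + n_H₂/√M_H₂)
= (3.44/√83.80) / (3.44/√83.80 + 1.54/√2.02) = 0.3758/(0.3758 + 1.084) = 0.2575.

0.2575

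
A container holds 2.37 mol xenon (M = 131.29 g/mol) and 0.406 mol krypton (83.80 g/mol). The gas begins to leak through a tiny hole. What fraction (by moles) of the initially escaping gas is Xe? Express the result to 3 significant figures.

Rate_i ∝ x_i/√M_i (Graham's law weighted by mole fraction), so the effusate composition follows n_i/√M_i.
So x_Xe in the escaping gas = (n_Xe/√M_Xe) / Σ(n_i/√M_i)
= (2.37/√131.29) / (2.37/√131.29 + 0.406/√83.80) = 0.2068/(0.2068 + 0.04435) = 0.823.

0.823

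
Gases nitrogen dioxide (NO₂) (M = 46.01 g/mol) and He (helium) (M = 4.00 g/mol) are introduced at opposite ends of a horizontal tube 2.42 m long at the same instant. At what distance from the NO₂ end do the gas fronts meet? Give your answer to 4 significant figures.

0.5511 m

Graham's law gives d_NO₂/d_He = rate_NO₂/rate_He = √(M_He/M_NO₂) = √(4.00/46.01) = 0.2949.
With d_NO₂ + d_He = 2.42 m, d_He = 2.42/(1 + 0.2949) = 1.869 m.
d_NO₂ = 2.42 − 1.869 = 0.5511 m.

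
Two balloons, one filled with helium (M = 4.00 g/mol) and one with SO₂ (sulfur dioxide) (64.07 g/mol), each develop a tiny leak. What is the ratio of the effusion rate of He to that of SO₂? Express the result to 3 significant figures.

Graham's law gives rate_He/rate_SO₂ = √(M_SO₂/M_He) = √(64.07/4.00) = √16.02 = 4.00.

4.00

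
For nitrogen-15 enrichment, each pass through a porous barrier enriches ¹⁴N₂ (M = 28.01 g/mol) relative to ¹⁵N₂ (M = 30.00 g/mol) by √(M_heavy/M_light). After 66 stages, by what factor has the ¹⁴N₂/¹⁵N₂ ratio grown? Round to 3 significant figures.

Each stage multiplies the ratio by α = √(30.00/28.01), so after 66 stages the overall factor is α^66 = (30.00/28.01)^(66/2).
= 1.07105^33 = 9.63.

9.63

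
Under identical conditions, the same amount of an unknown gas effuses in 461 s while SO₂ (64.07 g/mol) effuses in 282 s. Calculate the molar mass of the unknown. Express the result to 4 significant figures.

By Graham's law, t_X/t_SO₂ = √(M_X/M_SO₂).
461/282 = 1.635 = √(M_X/64.07)
M_X = 64.07 × 1.635² = 64.07 × 2.672 = 171.2 g/mol

171.2 g/mol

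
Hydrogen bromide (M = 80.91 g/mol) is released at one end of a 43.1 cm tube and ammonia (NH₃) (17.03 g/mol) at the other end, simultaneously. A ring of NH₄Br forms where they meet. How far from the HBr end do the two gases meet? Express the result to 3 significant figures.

Graham's law gives d_HBr/d_NH₃ = rate_HBr/rate_NH₃ = √(M_NH₃/M_HBr) = √(17.03/80.91) = 0.4588.
With d_HBr + d_NH₃ = 43.1 cm, d_NH₃ = 43.1/(1 + 0.4588) = 29.55 cm.
d_HBr = 43.1 − 29.55 = 13.6 cm.

13.6 cm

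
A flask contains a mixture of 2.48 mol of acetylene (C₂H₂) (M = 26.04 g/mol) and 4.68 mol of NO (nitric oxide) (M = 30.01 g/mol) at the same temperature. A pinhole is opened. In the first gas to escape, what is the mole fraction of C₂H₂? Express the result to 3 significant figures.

The effusion rate of species i is ∝ p_i/√M_i ∝ n_i/√M_i.
Mole fraction of C₂H₂ in the effusate = (n_C₂H₂/√M_C₂H₂) / (n_C₂H₂/√M_C₂H₂ + n_NO/√M_NO)
= (2.48/√26.04) / (2.48/√26.04 + 4.68/√30.01) = 0.4860/(0.4860 + 0.8543) = 0.363.

0.363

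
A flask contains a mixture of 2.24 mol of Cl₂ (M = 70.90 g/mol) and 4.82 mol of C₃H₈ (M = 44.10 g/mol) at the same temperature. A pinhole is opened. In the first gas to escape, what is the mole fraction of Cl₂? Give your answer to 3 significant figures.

0.268

Effusion rate of each component ∝ n_i/√M_i (partial pressure × 1/√M).
Mole fraction of Cl₂ in the effusate = (n_Cl₂/√M_Cl₂) / (n_Cl₂/√M_Cl₂ + n_C₃H₈/√M_C₃H₈)
= (2.24/√70.90) / (2.24/√70.90 + 4.82/√44.10) = 0.2660/(0.2660 + 0.7258) = 0.268.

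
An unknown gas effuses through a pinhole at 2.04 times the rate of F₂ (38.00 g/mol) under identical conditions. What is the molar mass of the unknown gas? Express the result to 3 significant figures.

9.13 g/mol

Using Graham's law: rate_X/rate_F₂ = √(M_F₂/M_X).
2.04 = √(38.00/M_X)
M_X = 38.00 / 2.04² = 38.00 / 4.162 = 9.13 g/mol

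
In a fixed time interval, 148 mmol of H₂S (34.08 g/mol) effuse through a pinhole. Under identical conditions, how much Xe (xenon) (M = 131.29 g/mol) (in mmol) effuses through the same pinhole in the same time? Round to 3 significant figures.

Since effusion rate ∝ 1/√M, rate_Xe/rate_H₂S = √(M_H₂S/M_Xe) = √(34.08/131.29) = √0.2596 = 0.5095.
So the amount for Xe is 148 × 0.5095 = 75.4 mmol.

75.4 mmol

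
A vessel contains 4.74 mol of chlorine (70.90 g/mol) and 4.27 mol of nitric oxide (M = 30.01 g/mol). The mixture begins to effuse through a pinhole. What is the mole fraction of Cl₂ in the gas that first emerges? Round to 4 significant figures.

0.4193

Effusion rate of each component ∝ n_i/√M_i (partial pressure × 1/√M).
So x_Cl₂ in the escaping gas = (n_Cl₂/√M_Cl₂) / Σ(n_i/√M_i)
= (4.74/√70.90) / (4.74/√70.90 + 4.27/√30.01) = 0.5629/(0.5629 + 0.7795) = 0.4193.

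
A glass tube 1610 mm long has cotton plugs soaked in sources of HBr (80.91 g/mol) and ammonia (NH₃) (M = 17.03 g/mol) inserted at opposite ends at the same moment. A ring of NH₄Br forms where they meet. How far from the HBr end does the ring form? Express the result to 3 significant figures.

The fronts meet when d_HBr + d_NH₃ = L with d_HBr/d_NH₃ = √(M_NH₃/M_HBr) (Graham's law). Here √(M_NH₃/M_HBr) = √(17.03/80.91) = 0.4588.
With d_HBr + d_NH₃ = 1610 mm, d_NH₃ = 1610/(1 + 0.4588) = 1104 mm.
d_HBr = 1610 − 1104 = 506 mm.

506 mm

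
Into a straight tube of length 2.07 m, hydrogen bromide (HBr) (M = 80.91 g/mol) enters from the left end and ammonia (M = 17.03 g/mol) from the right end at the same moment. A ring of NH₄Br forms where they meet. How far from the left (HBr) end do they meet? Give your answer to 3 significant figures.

The fronts meet when d_HBr + d_NH₃ = L with d_HBr/d_NH₃ = √(M_NH₃/M_HBr) (Graham's law). Here √(M_NH₃/M_HBr) = √(17.03/80.91) = 0.4588.
With d_HBr + d_NH₃ = 2.07 m, d_NH₃ = 2.07/(1 + 0.4588) = 1.419 m.
d_HBr = 2.07 − 1.419 = 0.651 m.

0.651 m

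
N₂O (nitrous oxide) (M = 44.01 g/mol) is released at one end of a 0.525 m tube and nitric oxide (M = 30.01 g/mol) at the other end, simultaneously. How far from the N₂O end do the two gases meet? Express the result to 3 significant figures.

Graham's law gives d_N₂O/d_NO = rate_N₂O/rate_NO = √(M_NO/M_N₂O) = √(30.01/44.01) = 0.8258.
With d_N₂O + d_NO = 0.525 m, d_NO = 0.525/(1 + 0.8258) = 0.2876 m.
d_N₂O = 0.525 − 0.2876 = 0.237 m.

0.237 m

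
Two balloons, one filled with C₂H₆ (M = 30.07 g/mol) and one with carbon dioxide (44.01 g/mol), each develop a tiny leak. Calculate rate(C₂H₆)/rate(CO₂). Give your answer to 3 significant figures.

Graham's law gives rate_C₂H₆/rate_CO₂ = √(M_CO₂/M_C₂H₆) = √(44.01/30.07) = √1.464 = 1.21.

1.21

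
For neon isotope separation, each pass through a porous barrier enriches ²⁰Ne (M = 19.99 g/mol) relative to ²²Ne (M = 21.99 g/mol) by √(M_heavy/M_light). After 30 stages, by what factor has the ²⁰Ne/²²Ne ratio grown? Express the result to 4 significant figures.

Overall factor = α^30 with α = √(21.99/19.99), i.e. (21.99/19.99)^(30/2).
= 1.10005^15 = 4.180.

4.180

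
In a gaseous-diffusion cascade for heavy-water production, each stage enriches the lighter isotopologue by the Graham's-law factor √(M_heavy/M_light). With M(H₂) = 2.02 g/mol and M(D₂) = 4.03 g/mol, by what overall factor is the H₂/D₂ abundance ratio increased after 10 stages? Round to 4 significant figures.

31.61

Each stage multiplies the ratio by α = √(4.03/2.02), so after 10 stages the overall factor is α^10 = (4.03/2.02)^(10/2).
= 1.99505^5 = 31.61.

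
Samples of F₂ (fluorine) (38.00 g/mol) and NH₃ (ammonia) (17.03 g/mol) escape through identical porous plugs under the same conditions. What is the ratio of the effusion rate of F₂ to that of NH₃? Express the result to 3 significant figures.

0.669

By Graham's law, rate_F₂/rate_NH₃ = √(M_NH₃/M_F₂) = √(17.03/38.00) = √0.4482 = 0.669.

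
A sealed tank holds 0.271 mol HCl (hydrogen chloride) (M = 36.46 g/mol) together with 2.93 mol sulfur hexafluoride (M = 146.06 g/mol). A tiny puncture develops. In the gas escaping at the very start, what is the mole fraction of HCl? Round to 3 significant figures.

0.156

Each component's effusion rate ∝ (its partial pressure)·(1/√M) ∝ n_i/√M_i.
So x_HCl in the escaping gas = (n_HCl/√M_HCl) / Σ(n_i/√M_i)
= (0.271/√36.46) / (0.271/√36.46 + 2.93/√146.06) = 0.04488/(0.04488 + 0.2424) = 0.156.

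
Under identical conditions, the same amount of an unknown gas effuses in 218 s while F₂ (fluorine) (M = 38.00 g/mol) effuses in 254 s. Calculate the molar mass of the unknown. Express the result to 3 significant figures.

28.0 g/mol

From Graham's law, t_X/t_F₂ = √(M_X/M_F₂).
218/254 = 0.8583 = √(M_X/38.00)
M_X = 38.00 × 0.8583² = 38.00 × 0.7366 = 28.0 g/mol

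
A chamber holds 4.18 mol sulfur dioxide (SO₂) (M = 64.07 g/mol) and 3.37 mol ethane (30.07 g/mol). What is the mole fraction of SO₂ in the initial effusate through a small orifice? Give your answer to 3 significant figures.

The effusion rate of species i is ∝ p_i/√M_i ∝ n_i/√M_i.
So x_SO₂ in the escaping gas = (n_SO₂/√M_SO₂) / Σ(n_i/√M_i)
= (4.18/√64.07) / (4.18/√64.07 + 3.37/√30.07) = 0.5222/(0.5222 + 0.6146) = 0.459.

0.459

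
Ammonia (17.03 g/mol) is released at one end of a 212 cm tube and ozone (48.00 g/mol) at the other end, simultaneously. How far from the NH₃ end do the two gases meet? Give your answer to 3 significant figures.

133 cm

The fronts meet when d_NH₃ + d_O₃ = L with d_NH₃/d_O₃ = √(M_O₃/M_NH₃) (Graham's law). Here √(M_O₃/M_NH₃) = √(48.00/17.03) = 1.679.
With d_NH₃ + d_O₃ = 212 cm, d_O₃ = 212/(1 + 1.679) = 79.14 cm.
d_NH₃ = 212 − 79.14 = 133 cm.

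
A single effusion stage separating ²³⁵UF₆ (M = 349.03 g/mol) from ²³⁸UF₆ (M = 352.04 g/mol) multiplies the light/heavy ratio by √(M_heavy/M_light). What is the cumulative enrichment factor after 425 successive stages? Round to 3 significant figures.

6.20

The single-stage factor is √(M_heavy/M_light), so 425 stages give [√(352.04/349.03)]^425 = (352.04/349.03)^(425/2).
= 1.00862^(425/2) = 6.20.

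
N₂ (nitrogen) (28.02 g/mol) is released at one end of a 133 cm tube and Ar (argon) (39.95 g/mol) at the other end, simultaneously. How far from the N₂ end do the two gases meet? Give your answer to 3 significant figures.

72.4 cm

In equal time, each gas travels a distance ∝ its rate ∝ 1/√M, so d_N₂/d_Ar = √(M_Ar/M_N₂) = √(39.95/28.02) = 1.194.
With d_N₂ + d_Ar = 133 cm, d_Ar = 133/(1 + 1.194) = 60.62 cm.
d_N₂ = 133 − 60.62 = 72.4 cm.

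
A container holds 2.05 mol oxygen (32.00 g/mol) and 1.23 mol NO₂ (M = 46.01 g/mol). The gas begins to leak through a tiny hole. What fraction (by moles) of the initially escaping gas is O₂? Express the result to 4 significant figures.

0.6665

Rate_i ∝ x_i/√M_i (Graham's law weighted by mole fraction), so the effusate composition follows n_i/√M_i.
Mole fraction of O₂ in the effusate = (n_O₂/√M_O₂) / (n_O₂/√M_O₂ + n_NO₂/√M_NO₂)
= (2.05/√32.00) / (2.05/√32.00 + 1.23/√46.01) = 0.3624/(0.3624 + 0.1813) = 0.6665.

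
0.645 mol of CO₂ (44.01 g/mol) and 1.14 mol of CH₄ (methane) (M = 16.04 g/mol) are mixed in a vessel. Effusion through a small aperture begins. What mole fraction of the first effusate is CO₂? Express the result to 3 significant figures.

0.255

Effusion rate of each component ∝ n_i/√M_i (partial pressure × 1/√M).
So x_CO₂ in the escaping gas = (n_CO₂/√M_CO₂) / Σ(n_i/√M_i)
= (0.645/√44.01) / (0.645/√44.01 + 1.14/√16.04) = 0.09723/(0.09723 + 0.2846) = 0.255.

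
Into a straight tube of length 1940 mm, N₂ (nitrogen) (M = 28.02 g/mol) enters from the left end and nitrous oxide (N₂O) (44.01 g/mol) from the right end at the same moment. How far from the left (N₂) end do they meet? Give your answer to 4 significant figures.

The fronts meet when d_N₂ + d_N₂O = L with d_N₂/d_N₂O = √(M_N₂O/M_N₂) (Graham's law). Here √(M_N₂O/M_N₂) = √(44.01/28.02) = 1.253.
With d_N₂ + d_N₂O = 1940 mm, d_N₂O = 1940/(1 + 1.253) = 861.0 mm.
d_N₂ = 1940 − 861.0 = 1079 mm.

1079 mm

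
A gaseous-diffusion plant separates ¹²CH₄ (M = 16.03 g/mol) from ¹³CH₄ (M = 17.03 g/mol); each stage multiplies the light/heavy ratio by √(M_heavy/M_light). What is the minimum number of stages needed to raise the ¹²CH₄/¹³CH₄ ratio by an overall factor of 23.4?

Single-stage factor α = √(17.03/16.03), so ln α = ½ ln(1.06238) = 0.03026.
Need α^N ≥ 23.4 ⇒ N ≥ ln(23.4) / ln α = 3.153 / 0.03026 = 104.20.
So at least 105 stages are needed.

105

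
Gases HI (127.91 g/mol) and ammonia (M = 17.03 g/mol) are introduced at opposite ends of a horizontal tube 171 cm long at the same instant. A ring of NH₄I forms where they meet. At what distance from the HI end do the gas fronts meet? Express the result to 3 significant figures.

Distances travelled in equal time are proportional to diffusion rates, so d_HI/d_NH₃ = √(M_NH₃/M_HI) = √(17.03/127.91) = 0.3649.
With d_HI + d_NH₃ = 171 cm, d_NH₃ = 171/(1 + 0.3649) = 125.3 cm.
d_HI = 171 − 125.3 = 45.7 cm.

45.7 cm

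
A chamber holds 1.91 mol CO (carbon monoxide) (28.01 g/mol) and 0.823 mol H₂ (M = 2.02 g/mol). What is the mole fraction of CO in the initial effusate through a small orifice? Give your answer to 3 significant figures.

0.384

Effusion rate of each component ∝ n_i/√M_i (partial pressure × 1/√M).
Mole fraction of CO in the effusate = (n_CO/√M_CO) / (n_CO/√M_CO + n_H₂/√M_H₂)
= (1.91/√28.01) / (1.91/√28.01 + 0.823/√2.02) = 0.3609/(0.3609 + 0.5791) = 0.384.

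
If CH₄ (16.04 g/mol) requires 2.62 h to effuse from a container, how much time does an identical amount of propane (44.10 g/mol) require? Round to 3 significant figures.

4.34 h

Since effusion rate ∝ 1/√M, t_C₃H₈/t_CH₄ = √(M_C₃H₈/M_CH₄) = √(44.10/16.04) = √2.749 = 1.658.
So the time for C₃H₈ is 2.62 × 1.658 = 4.34 h.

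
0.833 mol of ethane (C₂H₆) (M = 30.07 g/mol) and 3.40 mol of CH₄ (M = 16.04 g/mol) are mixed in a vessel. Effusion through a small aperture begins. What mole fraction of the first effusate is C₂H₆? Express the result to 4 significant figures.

0.1518

Rate_i ∝ x_i/√M_i (Graham's law weighted by mole fraction), so the effusate composition follows n_i/√M_i.
Mole fraction of C₂H₆ in the effusate = (n_C₂H₆/√M_C₂H₆) / (n_C₂H₆/√M_C₂H₆ + n_CH₄/√M_CH₄)
= (0.833/√30.07) / (0.833/√30.07 + 3.40/√16.04) = 0.1519/(0.1519 + 0.8489) = 0.1518.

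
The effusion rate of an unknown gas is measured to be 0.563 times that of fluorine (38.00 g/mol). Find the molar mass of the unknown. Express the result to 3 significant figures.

Since effusion rate ∝ 1/√M, rate_X/rate_F₂ = √(M_F₂/M_X).
0.563 = √(38.00/M_X)
M_X = 38.00 / 0.563² = 38.00 / 0.3170 = 120 g/mol

120 g/mol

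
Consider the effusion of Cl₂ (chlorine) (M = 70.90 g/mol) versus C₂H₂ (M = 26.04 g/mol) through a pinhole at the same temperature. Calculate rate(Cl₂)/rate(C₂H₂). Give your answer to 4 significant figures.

0.6060

By Graham's law, rate_Cl₂/rate_C₂H₂ = √(M_C₂H₂/M_Cl₂) = √(26.04/70.90) = √0.3673 = 0.6060.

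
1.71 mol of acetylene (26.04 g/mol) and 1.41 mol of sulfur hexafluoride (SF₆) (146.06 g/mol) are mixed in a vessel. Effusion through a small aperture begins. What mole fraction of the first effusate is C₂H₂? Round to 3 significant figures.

0.742

Each component's effusion rate ∝ (its partial pressure)·(1/√M) ∝ n_i/√M_i.
x_C₂H₂(eff) = (n_C₂H₂/√M_C₂H₂) / (n_C₂H₂/√M_C₂H₂ + n_SF₆/√M_SF₆)
= (1.71/√26.04) / (1.71/√26.04 + 1.41/√146.06) = 0.3351/(0.3351 + 0.1167) = 0.742.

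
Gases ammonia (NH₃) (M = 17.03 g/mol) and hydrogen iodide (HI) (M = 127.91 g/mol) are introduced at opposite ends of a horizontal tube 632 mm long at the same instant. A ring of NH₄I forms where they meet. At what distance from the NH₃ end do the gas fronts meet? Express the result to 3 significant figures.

The fronts meet when d_NH₃ + d_HI = L with d_NH₃/d_HI = √(M_HI/M_NH₃) (Graham's law). Here √(M_HI/M_NH₃) = √(127.91/17.03) = 2.741.
With d_NH₃ + d_HI = 632 mm, d_HI = 632/(1 + 2.741) = 169.0 mm.
d_NH₃ = 632 − 169.0 = 463 mm.

463 mm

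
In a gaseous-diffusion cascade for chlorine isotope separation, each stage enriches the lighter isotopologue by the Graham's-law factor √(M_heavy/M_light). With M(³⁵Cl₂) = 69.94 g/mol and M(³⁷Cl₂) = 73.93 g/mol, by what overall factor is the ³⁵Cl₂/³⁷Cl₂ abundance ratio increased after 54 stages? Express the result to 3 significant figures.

Overall factor = α^54 with α = √(73.93/69.94), i.e. (73.93/69.94)^(54/2).
= 1.05705^27 = 4.47.

4.47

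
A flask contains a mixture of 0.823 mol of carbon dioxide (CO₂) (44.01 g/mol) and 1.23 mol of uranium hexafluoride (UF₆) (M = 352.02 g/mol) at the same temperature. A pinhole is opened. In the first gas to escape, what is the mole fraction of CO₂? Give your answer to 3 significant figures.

0.654

The effusion rate of species i is ∝ p_i/√M_i ∝ n_i/√M_i.
Mole fraction of CO₂ in the effusate = (n_CO₂/√M_CO₂) / (n_CO₂/√M_CO₂ + n_UF₆/√M_UF₆)
= (0.823/√44.01) / (0.823/√44.01 + 1.23/√352.02) = 0.1241/(0.1241 + 0.06556) = 0.654.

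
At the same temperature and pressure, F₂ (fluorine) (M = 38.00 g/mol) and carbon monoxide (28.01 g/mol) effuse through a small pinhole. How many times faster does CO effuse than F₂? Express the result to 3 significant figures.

Since effusion rate ∝ 1/√M, rate_CO/rate_F₂ = √(M_F₂/M_CO) = √(38.00/28.01) = √1.357 = 1.16.

1.16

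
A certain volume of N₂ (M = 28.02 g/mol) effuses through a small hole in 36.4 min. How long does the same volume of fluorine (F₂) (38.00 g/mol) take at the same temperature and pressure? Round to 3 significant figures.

From Graham's law, t_F₂/t_N₂ = √(M_F₂/M_N₂) = √(38.00/28.02) = √1.356 = 1.165.
So the time for F₂ is 36.4 × 1.165 = 42.4 min.

42.4 min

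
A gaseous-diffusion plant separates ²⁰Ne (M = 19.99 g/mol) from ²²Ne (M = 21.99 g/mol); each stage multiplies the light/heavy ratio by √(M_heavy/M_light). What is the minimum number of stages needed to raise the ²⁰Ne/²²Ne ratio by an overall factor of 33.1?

Per stage α = (21.99/19.99)^(1/2) = 1.10005^0.5, giving ln α = 0.04768.
Need α^N ≥ 33.1 ⇒ N ≥ ln(33.1) / ln α = 3.500 / 0.04768 = 73.40.
So at least 74 stages are needed.

74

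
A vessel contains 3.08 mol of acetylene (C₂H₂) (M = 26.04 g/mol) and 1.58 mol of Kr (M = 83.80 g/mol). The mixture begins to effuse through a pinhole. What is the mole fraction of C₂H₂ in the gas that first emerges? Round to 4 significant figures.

0.7776

Each component's effusion rate ∝ (its partial pressure)·(1/√M) ∝ n_i/√M_i.
So x_C₂H₂ in the escaping gas = (n_C₂H₂/√M_C₂H₂) / Σ(n_i/√M_i)
= (3.08/√26.04) / (3.08/√26.04 + 1.58/√83.80) = 0.6036/(0.6036 + 0.1726) = 0.7776.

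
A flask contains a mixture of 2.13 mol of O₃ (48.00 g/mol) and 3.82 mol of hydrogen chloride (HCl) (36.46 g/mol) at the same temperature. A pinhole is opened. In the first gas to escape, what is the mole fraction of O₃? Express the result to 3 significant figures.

0.327

Rate_i ∝ x_i/√M_i (Graham's law weighted by mole fraction), so the effusate composition follows n_i/√M_i.
Mole fraction of O₃ in the effusate = (n_O₃/√M_O₃) / (n_O₃/√M_O₃ + n_HCl/√M_HCl)
= (2.13/√48.00) / (2.13/√48.00 + 3.82/√36.46) = 0.3074/(0.3074 + 0.6326) = 0.327.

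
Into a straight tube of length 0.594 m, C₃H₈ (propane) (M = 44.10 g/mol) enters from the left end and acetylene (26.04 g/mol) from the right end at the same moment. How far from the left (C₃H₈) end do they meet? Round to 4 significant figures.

0.2581 m

Distances travelled in equal time are proportional to diffusion rates, so d_C₃H₈/d_C₂H₂ = √(M_C₂H₂/M_C₃H₈) = √(26.04/44.10) = 0.7684.
With d_C₃H₈ + d_C₂H₂ = 0.594 m, d_C₂H₂ = 0.594/(1 + 0.7684) = 0.3359 m.
d_C₃H₈ = 0.594 − 0.3359 = 0.2581 m.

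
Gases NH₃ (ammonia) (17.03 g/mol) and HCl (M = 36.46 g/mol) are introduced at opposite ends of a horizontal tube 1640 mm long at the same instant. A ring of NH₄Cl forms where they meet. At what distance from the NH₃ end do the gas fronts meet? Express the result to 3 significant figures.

974 mm

The fronts meet when d_NH₃ + d_HCl = L with d_NH₃/d_HCl = √(M_HCl/M_NH₃) (Graham's law). Here √(M_HCl/M_NH₃) = √(36.46/17.03) = 1.463.
With d_NH₃ + d_HCl = 1640 mm, d_HCl = 1640/(1 + 1.463) = 665.8 mm.
d_NH₃ = 1640 − 665.8 = 974 mm.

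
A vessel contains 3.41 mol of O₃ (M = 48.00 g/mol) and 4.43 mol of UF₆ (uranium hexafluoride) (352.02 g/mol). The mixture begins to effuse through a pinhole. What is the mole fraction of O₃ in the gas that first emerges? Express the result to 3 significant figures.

The effusion rate of species i is ∝ p_i/√M_i ∝ n_i/√M_i.
Mole fraction of O₃ in the effusate = (n_O₃/√M_O₃) / (n_O₃/√M_O₃ + n_UF₆/√M_UF₆)
= (3.41/√48.00) / (3.41/√48.00 + 4.43/√352.02) = 0.4922/(0.4922 + 0.2361) = 0.676.

0.676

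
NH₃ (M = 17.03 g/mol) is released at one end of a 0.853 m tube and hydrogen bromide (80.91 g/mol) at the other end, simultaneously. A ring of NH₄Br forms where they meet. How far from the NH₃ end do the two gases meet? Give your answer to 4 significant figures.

0.5847 m

Distances travelled in equal time are proportional to diffusion rates, so d_NH₃/d_HBr = √(M_HBr/M_NH₃) = √(80.91/17.03) = 2.180.
With d_NH₃ + d_HBr = 0.853 m, d_HBr = 0.853/(1 + 2.180) = 0.2683 m.
d_NH₃ = 0.853 − 0.2683 = 0.5847 m.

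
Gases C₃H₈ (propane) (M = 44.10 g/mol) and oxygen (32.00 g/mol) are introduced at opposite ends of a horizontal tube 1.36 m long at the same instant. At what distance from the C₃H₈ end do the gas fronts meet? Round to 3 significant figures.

Graham's law gives d_C₃H₈/d_O₂ = rate_C₃H₈/rate_O₂ = √(M_O₂/M_C₃H₈) = √(32.00/44.10) = 0.8518.
With d_C₃H₈ + d_O₂ = 1.36 m, d_O₂ = 1.36/(1 + 0.8518) = 0.7344 m.
d_C₃H₈ = 1.36 − 0.7344 = 0.626 m.

0.626 m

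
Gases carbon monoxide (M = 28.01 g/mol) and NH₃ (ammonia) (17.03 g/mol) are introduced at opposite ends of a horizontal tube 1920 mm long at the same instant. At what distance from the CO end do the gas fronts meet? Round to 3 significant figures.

841 mm

Graham's law gives d_CO/d_NH₃ = rate_CO/rate_NH₃ = √(M_NH₃/M_CO) = √(17.03/28.01) = 0.7797.
With d_CO + d_NH₃ = 1920 mm, d_NH₃ = 1920/(1 + 0.7797) = 1079 mm.
d_CO = 1920 − 1079 = 841 mm.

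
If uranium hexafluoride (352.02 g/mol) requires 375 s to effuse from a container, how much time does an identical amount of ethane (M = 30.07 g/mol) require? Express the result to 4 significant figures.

109.6 s

Graham's law gives t_C₂H₆/t_UF₆ = √(M_C₂H₆/M_UF₆) = √(30.07/352.02) = √0.08542 = 0.2923.
So the time for C₂H₆ is 375 × 0.2923 = 109.6 s.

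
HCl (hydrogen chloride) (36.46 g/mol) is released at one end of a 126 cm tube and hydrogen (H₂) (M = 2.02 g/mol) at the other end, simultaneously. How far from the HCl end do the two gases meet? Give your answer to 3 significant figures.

24.0 cm

Distances travelled in equal time are proportional to diffusion rates, so d_HCl/d_H₂ = √(M_H₂/M_HCl) = √(2.02/36.46) = 0.2354.
With d_HCl + d_H₂ = 126 cm, d_H₂ = 126/(1 + 0.2354) = 102.0 cm.
d_HCl = 126 − 102.0 = 24.0 cm.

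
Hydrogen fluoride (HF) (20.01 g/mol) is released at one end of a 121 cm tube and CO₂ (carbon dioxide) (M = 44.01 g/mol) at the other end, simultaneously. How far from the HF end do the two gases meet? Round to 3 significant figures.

The fronts meet when d_HF + d_CO₂ = L with d_HF/d_CO₂ = √(M_CO₂/M_HF) (Graham's law). Here √(M_CO₂/M_HF) = √(44.01/20.01) = 1.483.
With d_HF + d_CO₂ = 121 cm, d_CO₂ = 121/(1 + 1.483) = 48.73 cm.
d_HF = 121 − 48.73 = 72.3 cm.

72.3 cm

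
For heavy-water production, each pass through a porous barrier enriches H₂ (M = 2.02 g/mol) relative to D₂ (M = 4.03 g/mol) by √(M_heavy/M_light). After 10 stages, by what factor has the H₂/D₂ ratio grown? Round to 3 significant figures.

31.6

The single-stage factor is √(M_heavy/M_light), so 10 stages give [√(4.03/2.02)]^10 = (4.03/2.02)^(10/2).
= 1.99505^5 = 31.6.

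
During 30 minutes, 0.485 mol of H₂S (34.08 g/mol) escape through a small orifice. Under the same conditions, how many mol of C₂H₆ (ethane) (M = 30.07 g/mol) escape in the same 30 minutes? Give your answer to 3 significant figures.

By Graham's law, rate_C₂H₆/rate_H₂S = √(M_H₂S/M_C₂H₆) = √(34.08/30.07) = √1.133 = 1.065.
So the amount for C₂H₆ is 0.485 × 1.065 = 0.516 mol.

0.516 mol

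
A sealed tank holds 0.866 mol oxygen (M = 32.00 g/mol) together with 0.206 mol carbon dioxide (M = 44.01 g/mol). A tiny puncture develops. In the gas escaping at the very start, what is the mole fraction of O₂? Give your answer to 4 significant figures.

Rate_i ∝ x_i/√M_i (Graham's law weighted by mole fraction), so the effusate composition follows n_i/√M_i.
x_O₂(eff) = (n_O₂/√M_O₂) / (n_O₂/√M_O₂ + n_CO₂/√M_CO₂)
= (0.866/√32.00) / (0.866/√32.00 + 0.206/√44.01) = 0.1531/(0.1531 + 0.03105) = 0.8314.

0.8314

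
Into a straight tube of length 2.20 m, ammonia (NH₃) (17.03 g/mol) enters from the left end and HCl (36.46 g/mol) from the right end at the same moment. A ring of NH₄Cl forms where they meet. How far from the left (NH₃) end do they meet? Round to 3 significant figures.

Graham's law gives d_NH₃/d_HCl = rate_NH₃/rate_HCl = √(M_HCl/M_NH₃) = √(36.46/17.03) = 1.463.
With d_NH₃ + d_HCl = 2.20 m, d_HCl = 2.20/(1 + 1.463) = 0.8932 m.
d_NH₃ = 2.20 − 0.8932 = 1.31 m.

1.31 m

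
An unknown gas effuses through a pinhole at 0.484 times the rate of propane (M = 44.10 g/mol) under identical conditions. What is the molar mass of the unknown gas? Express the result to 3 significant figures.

By Graham's law, rate_X/rate_C₃H₈ = √(M_C₃H₈/M_X).
0.484 = √(44.10/M_X)
M_X = 44.10 / 0.484² = 44.10 / 0.2343 = 188 g/mol

188 g/mol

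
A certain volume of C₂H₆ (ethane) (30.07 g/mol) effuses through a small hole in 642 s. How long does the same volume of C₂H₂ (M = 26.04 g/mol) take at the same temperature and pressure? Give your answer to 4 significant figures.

597.4 s

Using Graham's law: t_C₂H₂/t_C₂H₆ = √(M_C₂H₂/M_C₂H₆) = √(26.04/30.07) = √0.8660 = 0.9306.
So the time for C₂H₂ is 642 × 0.9306 = 597.4 s.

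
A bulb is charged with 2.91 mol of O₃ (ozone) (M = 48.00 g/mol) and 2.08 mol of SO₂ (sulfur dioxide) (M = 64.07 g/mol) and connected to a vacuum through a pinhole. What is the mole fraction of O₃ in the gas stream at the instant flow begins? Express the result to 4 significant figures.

The effusion rate of species i is ∝ p_i/√M_i ∝ n_i/√M_i.
x_O₃(eff) = (n_O₃/√M_O₃) / (n_O₃/√M_O₃ + n_SO₂/√M_SO₂)
= (2.91/√48.00) / (2.91/√48.00 + 2.08/√64.07) = 0.4200/(0.4200 + 0.2599) = 0.6178.

0.6178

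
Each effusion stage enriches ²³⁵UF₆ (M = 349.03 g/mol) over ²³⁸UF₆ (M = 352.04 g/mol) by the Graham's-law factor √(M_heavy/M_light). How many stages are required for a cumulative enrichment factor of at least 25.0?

With α = √(352.04/349.03) per stage, ln α = ½ ln(1.00862) = 0.004293.
Need α^N ≥ 25.0 ⇒ N ≥ ln(25.0) / ln α = 3.219 / 0.004293 = 749.72.
Minimum whole number of stages: N = 750.

750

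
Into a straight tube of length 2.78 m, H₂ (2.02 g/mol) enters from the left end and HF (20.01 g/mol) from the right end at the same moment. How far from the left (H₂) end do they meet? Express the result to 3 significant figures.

2.11 m

Distances travelled in equal time are proportional to diffusion rates, so d_H₂/d_HF = √(M_HF/M_H₂) = √(20.01/2.02) = 3.147.
With d_H₂ + d_HF = 2.78 m, d_HF = 2.78/(1 + 3.147) = 0.6703 m.
d_H₂ = 2.78 − 0.6703 = 2.11 m.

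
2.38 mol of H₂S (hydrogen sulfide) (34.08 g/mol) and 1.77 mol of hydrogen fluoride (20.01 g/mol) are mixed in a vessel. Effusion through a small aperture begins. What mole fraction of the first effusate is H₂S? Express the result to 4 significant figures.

Each component's effusion rate ∝ (its partial pressure)·(1/√M) ∝ n_i/√M_i.
Mole fraction of H₂S in the effusate = (n_H₂S/√M_H₂S) / (n_H₂S/√M_H₂S + n_HF/√M_HF)
= (2.38/√34.08) / (2.38/√34.08 + 1.77/√20.01) = 0.4077/(0.4077 + 0.3957) = 0.5075.

0.5075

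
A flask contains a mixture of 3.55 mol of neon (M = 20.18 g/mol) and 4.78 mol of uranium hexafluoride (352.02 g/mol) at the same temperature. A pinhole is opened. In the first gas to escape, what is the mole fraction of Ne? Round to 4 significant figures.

0.7562

Effusion rate of each component ∝ n_i/√M_i (partial pressure × 1/√M).
x_Ne(eff) = (n_Ne/√M_Ne) / (n_Ne/√M_Ne + n_UF₆/√M_UF₆)
= (3.55/√20.18) / (3.55/√20.18 + 4.78/√352.02) = 0.7903/(0.7903 + 0.2548) = 0.7562.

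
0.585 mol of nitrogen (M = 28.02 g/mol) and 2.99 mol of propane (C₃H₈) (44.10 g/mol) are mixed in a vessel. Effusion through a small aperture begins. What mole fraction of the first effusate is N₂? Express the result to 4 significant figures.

The effusion rate of species i is ∝ p_i/√M_i ∝ n_i/√M_i.
Mole fraction of N₂ in the effusate = (n_N₂/√M_N₂) / (n_N₂/√M_N₂ + n_C₃H₈/√M_C₃H₈)
= (0.585/√28.02) / (0.585/√28.02 + 2.99/√44.10) = 0.1105/(0.1105 + 0.4502) = 0.1971.

0.1971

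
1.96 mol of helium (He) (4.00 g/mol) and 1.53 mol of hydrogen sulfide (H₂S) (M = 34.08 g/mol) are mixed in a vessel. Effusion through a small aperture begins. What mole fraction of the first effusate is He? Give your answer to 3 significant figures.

Effusion rate of each component ∝ n_i/√M_i (partial pressure × 1/√M).
x_He(eff) = (n_He/√M_He) / (n_He/√M_He + n_H₂S/√M_H₂S)
= (1.96/√4.00) / (1.96/√4.00 + 1.53/√34.08) = 0.9800/(0.9800 + 0.2621) = 0.789.

0.789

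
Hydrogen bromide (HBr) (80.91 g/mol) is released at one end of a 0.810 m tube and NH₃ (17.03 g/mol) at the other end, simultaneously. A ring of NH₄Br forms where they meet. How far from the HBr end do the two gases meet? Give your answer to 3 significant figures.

0.255 m

Distances travelled in equal time are proportional to diffusion rates, so d_HBr/d_NH₃ = √(M_NH₃/M_HBr) = √(17.03/80.91) = 0.4588.
With d_HBr + d_NH₃ = 0.810 m, d_NH₃ = 0.810/(1 + 0.4588) = 0.5553 m.
d_HBr = 0.810 − 0.5553 = 0.255 m.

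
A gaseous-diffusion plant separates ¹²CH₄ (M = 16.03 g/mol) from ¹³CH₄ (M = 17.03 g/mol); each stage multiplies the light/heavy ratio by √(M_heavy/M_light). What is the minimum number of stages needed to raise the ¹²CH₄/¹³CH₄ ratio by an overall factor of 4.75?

52

Single-stage factor α = √(17.03/16.03), so ln α = ½ ln(1.06238) = 0.03026.
Need α^N ≥ 4.75 ⇒ N ≥ ln(4.75) / ln α = 1.558 / 0.03026 = 51.50.
Minimum whole number of stages: N = 52.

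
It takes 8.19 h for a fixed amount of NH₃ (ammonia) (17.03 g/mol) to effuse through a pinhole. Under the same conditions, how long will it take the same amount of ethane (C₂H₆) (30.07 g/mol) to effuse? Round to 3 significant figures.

10.9 h

Using Graham's law: t_C₂H₆/t_NH₃ = √(M_C₂H₆/M_NH₃) = √(30.07/17.03) = √1.766 = 1.329.
So the time for C₂H₆ is 8.19 × 1.329 = 10.9 h.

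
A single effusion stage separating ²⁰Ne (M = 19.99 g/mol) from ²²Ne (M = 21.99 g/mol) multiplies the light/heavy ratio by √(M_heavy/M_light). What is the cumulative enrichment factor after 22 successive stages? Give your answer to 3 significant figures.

2.85

The single-stage factor is √(M_heavy/M_light), so 22 stages give [√(21.99/19.99)]^22 = (21.99/19.99)^(22/2).
= 1.10005^11 = 2.85.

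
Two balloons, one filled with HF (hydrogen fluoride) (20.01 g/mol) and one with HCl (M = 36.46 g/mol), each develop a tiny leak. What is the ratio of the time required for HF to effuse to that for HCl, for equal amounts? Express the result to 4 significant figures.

From Graham's law, t_HF/t_HCl = √(M_HF/M_HCl) = √(20.01/36.46) = √0.5488 = 0.7408.

0.7408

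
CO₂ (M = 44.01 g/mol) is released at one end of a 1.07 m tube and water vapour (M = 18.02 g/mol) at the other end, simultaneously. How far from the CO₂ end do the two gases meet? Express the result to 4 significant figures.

0.4175 m

Graham's law gives d_CO₂/d_H₂O = rate_CO₂/rate_H₂O = √(M_H₂O/M_CO₂) = √(18.02/44.01) = 0.6399.
With d_CO₂ + d_H₂O = 1.07 m, d_H₂O = 1.07/(1 + 0.6399) = 0.6525 m.
d_CO₂ = 1.07 − 0.6525 = 0.4175 m.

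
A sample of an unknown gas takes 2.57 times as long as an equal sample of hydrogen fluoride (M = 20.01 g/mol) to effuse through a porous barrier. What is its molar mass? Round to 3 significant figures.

Since effusion rate ∝ 1/√M, t_X/t_HF = √(M_X/M_HF).
2.57 = √(M_X/20.01)
M_X = 20.01 × 2.57² = 20.01 × 6.605 = 132 g/mol

132 g/mol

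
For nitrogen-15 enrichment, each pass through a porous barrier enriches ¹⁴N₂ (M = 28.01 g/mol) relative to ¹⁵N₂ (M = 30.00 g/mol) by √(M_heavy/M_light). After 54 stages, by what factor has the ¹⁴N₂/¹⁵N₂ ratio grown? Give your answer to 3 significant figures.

6.38

Overall factor = α^54 with α = √(30.00/28.01), i.e. (30.00/28.01)^(54/2).
= 1.07105^27 = 6.38.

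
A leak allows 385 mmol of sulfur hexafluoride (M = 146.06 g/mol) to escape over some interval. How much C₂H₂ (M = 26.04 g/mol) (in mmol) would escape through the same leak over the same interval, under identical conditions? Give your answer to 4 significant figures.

Using Graham's law: rate_C₂H₂/rate_SF₆ = √(M_SF₆/M_C₂H₂) = √(146.06/26.04) = √5.609 = 2.368.
So the amount for C₂H₂ is 385 × 2.368 = 911.8 mmol.

911.8 mmol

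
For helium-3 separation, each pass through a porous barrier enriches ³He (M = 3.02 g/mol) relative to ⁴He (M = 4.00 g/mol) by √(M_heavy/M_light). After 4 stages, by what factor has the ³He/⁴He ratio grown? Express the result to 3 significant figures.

Each stage multiplies the ratio by α = √(4.00/3.02), so after 4 stages the overall factor is α^4 = (4.00/3.02)^(4/2).
= 1.32450^2 = 1.75.

1.75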